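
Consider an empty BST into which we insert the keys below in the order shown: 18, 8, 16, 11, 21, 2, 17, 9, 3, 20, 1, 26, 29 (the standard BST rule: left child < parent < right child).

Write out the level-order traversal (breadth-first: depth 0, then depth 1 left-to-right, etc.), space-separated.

Insert 18: tree is empty, so 18 becomes the root.
Insert 8: 8 < 18 → go left. Place as left child of 18.
Insert 16: 16 < 18 → go left; 16 > 8 → go right. Place as right child of 8.
Insert 11: 11 < 18 → go left; 11 > 8 → go right; 11 < 16 → go left. Place as left child of 16.
Insert 21: 21 > 18 → go right. Place as right child of 18.
Insert 2: 2 < 18 → go left; 2 < 8 → go left. Place as left child of 8.
Insert 17: 17 < 18 → go left; 17 > 8 → go right; 17 > 16 → go right. Place as right child of 16.
Insert 9: 9 < 18 → go left; 9 > 8 → go right; 9 < 16 → go left; 9 < 11 → go left. Place as left child of 11.
Insert 3: 3 < 18 → go left; 3 < 8 → go left; 3 > 2 → go right. Place as right child of 2.
Insert 20: 20 > 18 → go right; 20 < 21 → go left. Place as left child of 21.
Insert 1: 1 < 18 → go left; 1 < 8 → go left; 1 < 2 → go left. Place as left child of 2.
Insert 26: 26 > 18 → go right; 26 > 21 → go right. Place as right child of 21.
Insert 29: 29 > 18 → go right; 29 > 21 → go right; 29 > 26 → go right. Place as right child of 26.

18 8 21 2 16 20 26 1 3 11 17 29 9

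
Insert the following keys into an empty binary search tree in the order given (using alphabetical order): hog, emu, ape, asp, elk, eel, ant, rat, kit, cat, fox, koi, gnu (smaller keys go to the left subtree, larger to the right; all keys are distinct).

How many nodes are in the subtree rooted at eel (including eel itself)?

2

Insert hog: tree is empty, so hog becomes the root.
Insert emu: emu < hog → go left. Place as left child of hog.
Insert ape: ape < hog → go left; ape < emu → go left. Place as left child of emu.
Insert asp: asp < hog → go left; asp < emu → go left; asp > ape → go right. Place as right child of ape.
Insert elk: elk < hog → go left; elk < emu → go left; elk > ape → go right; elk > asp → go right. Place as right child of asp.
Insert eel: eel < hog → go left; eel < emu → go left; eel > ape → go right; eel > asp → go right; eel < elk → go left. Place as left child of elk.
Insert ant: ant < hog → go left; ant < emu → go left; ant < ape → go left. Place as left child of ape.
Insert rat: rat > hog → go right. Place as right child of hog.
Insert kit: kit > hog → go right; kit < rat → go left. Place as left child of rat.
Insert cat: cat < hog → go left; cat < emu → go left; cat > ape → go right; cat > asp → go right; cat < elk → go left; cat < eel → go left. Place as left child of eel.
Insert fox: fox < hog → go left; fox > emu → go right. Place as right child of emu.
Insert koi: koi > hog → go right; koi < rat → go left; koi > kit → go right. Place as right child of kit.
Insert gnu: gnu < hog → go left; gnu > emu → go right; gnu > fox → go right. Place as right child of fox.

Subtree rooted at eel contains: eel, cat — 2 nodes.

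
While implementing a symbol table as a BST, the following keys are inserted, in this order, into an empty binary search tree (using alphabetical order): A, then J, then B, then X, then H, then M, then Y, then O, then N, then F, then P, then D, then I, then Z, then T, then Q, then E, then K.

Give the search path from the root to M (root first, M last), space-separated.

Insert A: tree is empty, so A becomes the root.
Insert J: J > A → go right. Place as right child of A.
Insert B: B > A → go right; B < J → go left. Place as left child of J.
Insert X: X > A → go right; X > J → go right. Place as right child of J.
Insert H: H > A → go right; H < J → go left; H > B → go right. Place as right child of B.
Insert M: M > A → go right; M > J → go right; M < X → go left. Place as left child of X.
Insert Y: Y > A → go right; Y > J → go right; Y > X → go right. Place as right child of X.
Insert O: O > A → go right; O > J → go right; O < X → go left; O > M → go right. Place as right child of M.
Insert N: N > A → go right; N > J → go right; N < X → go left; N > M → go right; N < O → go left. Place as left child of O.
Insert F: F > A → go right; F < J → go left; F > B → go right; F < H → go left. Place as left child of H.
Insert P: P > A → go right; P > J → go right; P < X → go left; P > M → go right; P > O → go right. Place as right child of O.
Insert D: D > A → go right; D < J → go left; D > B → go right; D < H → go left; D < F → go left. Place as left child of F.
Insert I: I > A → go right; I < J → go left; I > B → go right; I > H → go right. Place as right child of H.
Insert Z: Z > A → go right; Z > J → go right; Z > X → go right; Z > Y → go right. Place as right child of Y.
Insert T: T > A → go right; T > J → go right; T < X → go left; T > M → go right; T > O → go right; T > P → go right. Place as right child of P.
Insert Q: Q > A → go right; Q > J → go right; Q < X → go left; Q > M → go right; Q > O → go right; Q > P → go right; Q < T → go left. Place as left child of T.
Insert E: E > A → go right; E < J → go left; E > B → go right; E < H → go left; E < F → go left; E > D → go right. Place as right child of D.
Insert K: K > A → go right; K > J → go right; K < X → go left; K < M → go left. Place as left child of M.

A J X M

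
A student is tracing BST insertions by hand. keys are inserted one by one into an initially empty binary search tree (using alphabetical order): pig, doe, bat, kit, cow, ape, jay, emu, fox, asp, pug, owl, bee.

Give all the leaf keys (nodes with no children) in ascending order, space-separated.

asp bee fox owl pug

pig: root
doe: left child of pig (depth 1)
bat: left child of doe (depth 2)
kit: right child of doe (depth 2)
cow: right child of bat (depth 3)
ape: left child of bat (depth 3)
jay: left child of kit (depth 3)
emu: left child of jay (depth 4)
fox: right child of emu (depth 5)
asp: right child of ape (depth 4)
pug: right child of pig (depth 1)
owl: right child of kit (depth 3)
bee: left child of cow (depth 4)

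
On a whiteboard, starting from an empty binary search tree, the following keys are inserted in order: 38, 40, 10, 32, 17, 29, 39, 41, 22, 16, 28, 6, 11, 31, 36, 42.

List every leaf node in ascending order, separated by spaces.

Resulting structure (node: left, right):
  38: L=10, R=40
  40: L=39, R=41
  10: L=6, R=32
  32: L=17, R=36
  17: L=16, R=29
  29: L=22, R=31
  39: L=–, R=–
  41: L=–, R=42
  22: L=–, R=28
  16: L=11, R=–
  28: L=–, R=–
  6: L=–, R=–
  11: L=–, R=–
  31: L=–, R=–
  36: L=–, R=–
  42: L=–, R=–

6 11 28 31 36 39 42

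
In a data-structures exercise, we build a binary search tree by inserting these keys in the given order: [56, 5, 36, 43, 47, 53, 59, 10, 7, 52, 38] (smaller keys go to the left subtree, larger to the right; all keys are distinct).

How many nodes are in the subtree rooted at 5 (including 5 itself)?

9

56: root
5: left child of 56 (depth 1)
36: right child of 5 (depth 2)
43: right child of 36 (depth 3)
47: right child of 43 (depth 4)
53: right child of 47 (depth 5)
59: right child of 56 (depth 1)
10: left child of 36 (depth 3)
7: left child of 10 (depth 4)
52: left child of 53 (depth 6)
38: left child of 43 (depth 4)

Subtree rooted at 5 contains: 5, 36, 10, 7, 43, 38, 47, 53, 52 — 9 nodes.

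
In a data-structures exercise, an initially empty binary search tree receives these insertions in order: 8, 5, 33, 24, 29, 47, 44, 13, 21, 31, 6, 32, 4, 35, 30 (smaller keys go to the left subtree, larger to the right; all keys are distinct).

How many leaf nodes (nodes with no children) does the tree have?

6

Insert 8: tree is empty, so 8 becomes the root.
Insert 5: 5 < 8 → go left. Place as left child of 8.
Insert 33: 33 > 8 → go right. Place as right child of 8.
Insert 24: 24 > 8 → go right; 24 < 33 → go left. Place as left child of 33.
Insert 29: 29 > 8 → go right; 29 < 33 → go left; 29 > 24 → go right. Place as right child of 24.
Insert 47: 47 > 8 → go right; 47 > 33 → go right. Place as right child of 33.
Insert 44: 44 > 8 → go right; 44 > 33 → go right; 44 < 47 → go left. Place as left child of 47.
Insert 13: 13 > 8 → go right; 13 < 33 → go left; 13 < 24 → go left. Place as left child of 24.
Insert 21: 21 > 8 → go right; 21 < 33 → go left; 21 < 24 → go left; 21 > 13 → go right. Place as right child of 13.
Insert 31: 31 > 8 → go right; 31 < 33 → go left; 31 > 24 → go right; 31 > 29 → go right. Place as right child of 29.
Insert 6: 6 < 8 → go left; 6 > 5 → go right. Place as right child of 5.
Insert 32: 32 > 8 → go right; 32 < 33 → go left; 32 > 24 → go right; 32 > 29 → go right; 32 > 31 → go right. Place as right child of 31.
Insert 4: 4 < 8 → go left; 4 < 5 → go left. Place as left child of 5.
Insert 35: 35 > 8 → go right; 35 > 33 → go right; 35 < 47 → go left; 35 < 44 → go left. Place as left child of 44.
Insert 30: 30 > 8 → go right; 30 < 33 → go left; 30 > 24 → go right; 30 > 29 → go right; 30 < 31 → go left. Place as left child of 31.

Leaves: 4, 6, 21, 30, 32, 35 — 6 in total.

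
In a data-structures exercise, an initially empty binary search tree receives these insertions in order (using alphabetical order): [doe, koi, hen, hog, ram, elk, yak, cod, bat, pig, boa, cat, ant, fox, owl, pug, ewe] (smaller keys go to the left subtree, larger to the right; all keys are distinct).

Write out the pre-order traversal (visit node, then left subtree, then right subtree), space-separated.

Resulting structure (node: left, right):
  doe: L=cod, R=koi
  koi: L=hen, R=ram
  hen: L=elk, R=hog
  hog: L=–, R=–
  ram: L=pig, R=yak
  elk: L=–, R=fox
  yak: L=–, R=–
  cod: L=bat, R=–
  bat: L=ant, R=boa
  pig: L=owl, R=pug
  boa: L=–, R=cat
  cat: L=–, R=–
  ant: L=–, R=–
  fox: L=ewe, R=–
  owl: L=–, R=–
  pug: L=–, R=–
  ewe: L=–, R=–

doe cod bat ant boa cat koi hen elk fox ewe hog ram pig owl pug yak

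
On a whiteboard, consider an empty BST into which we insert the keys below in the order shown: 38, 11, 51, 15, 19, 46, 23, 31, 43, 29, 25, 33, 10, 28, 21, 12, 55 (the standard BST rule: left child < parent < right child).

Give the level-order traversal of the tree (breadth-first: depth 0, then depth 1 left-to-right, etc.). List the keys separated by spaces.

38: root
11: left child of 38 (depth 1)
51: right child of 38 (depth 1)
15: right child of 11 (depth 2)
19: right child of 15 (depth 3)
46: left child of 51 (depth 2)
23: right child of 19 (depth 4)
31: right child of 23 (depth 5)
43: left child of 46 (depth 3)
29: left child of 31 (depth 6)
25: left child of 29 (depth 7)
33: right child of 31 (depth 6)
10: left child of 11 (depth 2)
28: right child of 25 (depth 8)
21: left child of 23 (depth 5)
12: left child of 15 (depth 3)
55: right child of 51 (depth 2)

38 11 51 10 15 46 55 12 19 43 23 21 31 29 33 25 28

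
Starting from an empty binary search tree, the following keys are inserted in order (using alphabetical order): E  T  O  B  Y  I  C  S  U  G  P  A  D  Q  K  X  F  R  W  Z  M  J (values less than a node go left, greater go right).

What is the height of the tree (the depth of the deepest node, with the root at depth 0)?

Resulting structure (node: left, right):
  E: L=B, R=T
  T: L=O, R=Y
  O: L=I, R=S
  B: L=A, R=C
  Y: L=U, R=Z
  I: L=G, R=K
  C: L=–, R=D
  S: L=P, R=–
  U: L=–, R=X
  G: L=F, R=–
  P: L=–, R=Q
  A: L=–, R=–
  D: L=–, R=–
  Q: L=–, R=R
  K: L=J, R=M
  X: L=W, R=–
  F: L=–, R=–
  R: L=–, R=–
  W: L=–, R=–
  Z: L=–, R=–
  M: L=–, R=–
  J: L=–, R=–

The deepest node is R at depth 6.

6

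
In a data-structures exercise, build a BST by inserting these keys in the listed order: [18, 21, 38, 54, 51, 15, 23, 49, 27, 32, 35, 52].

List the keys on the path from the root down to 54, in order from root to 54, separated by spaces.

18 21 38 54

18: root
21: right child of 18 (depth 1)
38: right child of 21 (depth 2)
54: right child of 38 (depth 3)
51: left child of 54 (depth 4)
15: left child of 18 (depth 1)
23: left child of 38 (depth 3)
49: left child of 51 (depth 5)
27: right child of 23 (depth 4)
32: right child of 27 (depth 5)
35: right child of 32 (depth 6)
52: right child of 51 (depth 5)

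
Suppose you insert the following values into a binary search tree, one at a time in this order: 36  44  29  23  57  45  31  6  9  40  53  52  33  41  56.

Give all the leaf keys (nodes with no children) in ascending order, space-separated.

9 33 41 52 56

Insert 36: tree is empty, so 36 becomes the root.
Insert 44: 44 > 36 → go right. Place as right child of 36.
Insert 29: 29 < 36 → go left. Place as left child of 36.
Insert 23: 23 < 36 → go left; 23 < 29 → go left. Place as left child of 29.
Insert 57: 57 > 36 → go right; 57 > 44 → go right. Place as right child of 44.
Insert 45: 45 > 36 → go right; 45 > 44 → go right; 45 < 57 → go left. Place as left child of 57.
Insert 31: 31 < 36 → go left; 31 > 29 → go right. Place as right child of 29.
Insert 6: 6 < 36 → go left; 6 < 29 → go left; 6 < 23 → go left. Place as left child of 23.
Insert 9: 9 < 36 → go left; 9 < 29 → go left; 9 < 23 → go left; 9 > 6 → go right. Place as right child of 6.
Insert 40: 40 > 36 → go right; 40 < 44 → go left. Place as left child of 44.
Insert 53: 53 > 36 → go right; 53 > 44 → go right; 53 < 57 → go left; 53 > 45 → go right. Place as right child of 45.
Insert 52: 52 > 36 → go right; 52 > 44 → go right; 52 < 57 → go left; 52 > 45 → go right; 52 < 53 → go left. Place as left child of 53.
Insert 33: 33 < 36 → go left; 33 > 29 → go right; 33 > 31 → go right. Place as right child of 31.
Insert 41: 41 > 36 → go right; 41 < 44 → go left; 41 > 40 → go right. Place as right child of 40.
Insert 56: 56 > 36 → go right; 56 > 44 → go right; 56 < 57 → go left; 56 > 45 → go right; 56 > 53 → go right. Place as right child of 53.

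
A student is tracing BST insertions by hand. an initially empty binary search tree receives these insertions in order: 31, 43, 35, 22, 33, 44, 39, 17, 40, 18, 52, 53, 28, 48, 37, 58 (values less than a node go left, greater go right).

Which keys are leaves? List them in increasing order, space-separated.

18 28 33 37 40 48 58

Insert 31: tree is empty, so 31 becomes the root.
Insert 43: 43 > 31 → go right. Place as right child of 31.
Insert 35: 35 > 31 → go right; 35 < 43 → go left. Place as left child of 43.
Insert 22: 22 < 31 → go left. Place as left child of 31.
Insert 33: 33 > 31 → go right; 33 < 43 → go left; 33 < 35 → go left. Place as left child of 35.
Insert 44: 44 > 31 → go right; 44 > 43 → go right. Place as right child of 43.
Insert 39: 39 > 31 → go right; 39 < 43 → go left; 39 > 35 → go right. Place as right child of 35.
Insert 17: 17 < 31 → go left; 17 < 22 → go left. Place as left child of 22.
Insert 40: 40 > 31 → go right; 40 < 43 → go left; 40 > 35 → go right; 40 > 39 → go right. Place as right child of 39.
Insert 18: 18 < 31 → go left; 18 < 22 → go left; 18 > 17 → go right. Place as right child of 17.
Insert 52: 52 > 31 → go right; 52 > 43 → go right; 52 > 44 → go right. Place as right child of 44.
Insert 53: 53 > 31 → go right; 53 > 43 → go right; 53 > 44 → go right; 53 > 52 → go right. Place as right child of 52.
Insert 28: 28 < 31 → go left; 28 > 22 → go right. Place as right child of 22.
Insert 48: 48 > 31 → go right; 48 > 43 → go right; 48 > 44 → go right; 48 < 52 → go left. Place as left child of 52.
Insert 37: 37 > 31 → go right; 37 < 43 → go left; 37 > 35 → go right; 37 < 39 → go left. Place as left child of 39.
Insert 58: 58 > 31 → go right; 58 > 43 → go right; 58 > 44 → go right; 58 > 52 → go right; 58 > 53 → go right. Place as right child of 53.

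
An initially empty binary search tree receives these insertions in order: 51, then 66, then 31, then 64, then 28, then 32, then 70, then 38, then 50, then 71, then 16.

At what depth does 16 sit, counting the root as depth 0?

51: root
66: right child of 51 (depth 1)
31: left child of 51 (depth 1)
64: left child of 66 (depth 2)
28: left child of 31 (depth 2)
32: right child of 31 (depth 2)
70: right child of 66 (depth 2)
38: right child of 32 (depth 3)
50: right child of 38 (depth 4)
71: right child of 70 (depth 3)
16: left child of 28 (depth 3)

Path to 16: 51 → 31 → 28 → 16, which is 3 edges.

3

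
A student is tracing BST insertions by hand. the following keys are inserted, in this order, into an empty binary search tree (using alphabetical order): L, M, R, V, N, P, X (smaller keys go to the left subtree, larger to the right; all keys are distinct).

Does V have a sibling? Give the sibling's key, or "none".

N

Resulting structure (node: left, right):
  L: L=–, R=M
  M: L=–, R=R
  R: L=N, R=V
  V: L=–, R=X
  N: L=–, R=P
  P: L=–, R=–
  X: L=–, R=–

V's parent is R; the other child of R is N.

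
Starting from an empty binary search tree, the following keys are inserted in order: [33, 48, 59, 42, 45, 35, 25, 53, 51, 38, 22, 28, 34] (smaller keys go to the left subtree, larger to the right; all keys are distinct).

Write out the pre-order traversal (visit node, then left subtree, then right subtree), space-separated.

33: root
48: right child of 33 (depth 1)
59: right child of 48 (depth 2)
42: left child of 48 (depth 2)
45: right child of 42 (depth 3)
35: left child of 42 (depth 3)
25: left child of 33 (depth 1)
53: left child of 59 (depth 3)
51: left child of 53 (depth 4)
38: right child of 35 (depth 4)
22: left child of 25 (depth 2)
28: right child of 25 (depth 2)
34: left child of 35 (depth 4)

33 25 22 28 48 42 35 34 38 45 59 53 51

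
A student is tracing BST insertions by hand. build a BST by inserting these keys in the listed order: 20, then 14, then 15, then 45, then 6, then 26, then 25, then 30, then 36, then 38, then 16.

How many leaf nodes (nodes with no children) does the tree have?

Insert 20: tree is empty, so 20 becomes the root.
Insert 14: 14 < 20 → go left. Place as left child of 20.
Insert 15: 15 < 20 → go left; 15 > 14 → go right. Place as right child of 14.
Insert 45: 45 > 20 → go right. Place as right child of 20.
Insert 6: 6 < 20 → go left; 6 < 14 → go left. Place as left child of 14.
Insert 26: 26 > 20 → go right; 26 < 45 → go left. Place as left child of 45.
Insert 25: 25 > 20 → go right; 25 < 45 → go left; 25 < 26 → go left. Place as left child of 26.
Insert 30: 30 > 20 → go right; 30 < 45 → go left; 30 > 26 → go right. Place as right child of 26.
Insert 36: 36 > 20 → go right; 36 < 45 → go left; 36 > 26 → go right; 36 > 30 → go right. Place as right child of 30.
Insert 38: 38 > 20 → go right; 38 < 45 → go left; 38 > 26 → go right; 38 > 30 → go right; 38 > 36 → go right. Place as right child of 36.
Insert 16: 16 < 20 → go left; 16 > 14 → go right; 16 > 15 → go right. Place as right child of 15.

Leaves: 6, 16, 25, 38 — 4 in total.

4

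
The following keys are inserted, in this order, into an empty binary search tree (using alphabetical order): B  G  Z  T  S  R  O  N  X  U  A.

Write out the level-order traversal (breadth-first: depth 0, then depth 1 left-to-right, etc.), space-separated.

B A G Z T S X R U O N

Resulting structure (node: left, right):
  B: L=A, R=G
  G: L=–, R=Z
  Z: L=T, R=–
  T: L=S, R=X
  S: L=R, R=–
  R: L=O, R=–
  O: L=N, R=–
  N: L=–, R=–
  X: L=U, R=–
  U: L=–, R=–
  A: L=–, R=–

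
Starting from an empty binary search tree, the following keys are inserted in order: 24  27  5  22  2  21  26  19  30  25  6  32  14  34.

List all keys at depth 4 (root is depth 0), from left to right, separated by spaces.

19 34

Insert 24: tree is empty, so 24 becomes the root.
Insert 27: 27 > 24 → go right. Place as right child of 24.
Insert 5: 5 < 24 → go left. Place as left child of 24.
Insert 22: 22 < 24 → go left; 22 > 5 → go right. Place as right child of 5.
Insert 2: 2 < 24 → go left; 2 < 5 → go left. Place as left child of 5.
Insert 21: 21 < 24 → go left; 21 > 5 → go right; 21 < 22 → go left. Place as left child of 22.
Insert 26: 26 > 24 → go right; 26 < 27 → go left. Place as left child of 27.
Insert 19: 19 < 24 → go left; 19 > 5 → go right; 19 < 22 → go left; 19 < 21 → go left. Place as left child of 21.
Insert 30: 30 > 24 → go right; 30 > 27 → go right. Place as right child of 27.
Insert 25: 25 > 24 → go right; 25 < 27 → go left; 25 < 26 → go left. Place as left child of 26.
Insert 6: 6 < 24 → go left; 6 > 5 → go right; 6 < 22 → go left; 6 < 21 → go left; 6 < 19 → go left. Place as left child of 19.
Insert 32: 32 > 24 → go right; 32 > 27 → go right; 32 > 30 → go right. Place as right child of 30.
Insert 14: 14 < 24 → go left; 14 > 5 → go right; 14 < 22 → go left; 14 < 21 → go left; 14 < 19 → go left; 14 > 6 → go right. Place as right child of 6.
Insert 34: 34 > 24 → go right; 34 > 27 → go right; 34 > 30 → go right; 34 > 32 → go right. Place as right child of 32.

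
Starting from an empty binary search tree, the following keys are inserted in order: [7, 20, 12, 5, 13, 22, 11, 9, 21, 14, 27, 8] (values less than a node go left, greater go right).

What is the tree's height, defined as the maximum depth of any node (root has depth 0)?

5

Insert 7: tree is empty, so 7 becomes the root.
Insert 20: 20 > 7 → go right. Place as right child of 7.
Insert 12: 12 > 7 → go right; 12 < 20 → go left. Place as left child of 20.
Insert 5: 5 < 7 → go left. Place as left child of 7.
Insert 13: 13 > 7 → go right; 13 < 20 → go left; 13 > 12 → go right. Place as right child of 12.
Insert 22: 22 > 7 → go right; 22 > 20 → go right. Place as right child of 20.
Insert 11: 11 > 7 → go right; 11 < 20 → go left; 11 < 12 → go left. Place as left child of 12.
Insert 9: 9 > 7 → go right; 9 < 20 → go left; 9 < 12 → go left; 9 < 11 → go left. Place as left child of 11.
Insert 21: 21 > 7 → go right; 21 > 20 → go right; 21 < 22 → go left. Place as left child of 22.
Insert 14: 14 > 7 → go right; 14 < 20 → go left; 14 > 12 → go right; 14 > 13 → go right. Place as right child of 13.
Insert 27: 27 > 7 → go right; 27 > 20 → go right; 27 > 22 → go right. Place as right child of 22.
Insert 8: 8 > 7 → go right; 8 < 20 → go left; 8 < 12 → go left; 8 < 11 → go left; 8 < 9 → go left. Place as left child of 9.

The deepest node is 8 at depth 5.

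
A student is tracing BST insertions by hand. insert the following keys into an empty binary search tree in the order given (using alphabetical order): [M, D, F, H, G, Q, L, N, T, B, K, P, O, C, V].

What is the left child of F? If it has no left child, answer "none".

Insert M: tree is empty, so M becomes the root.
Insert D: D < M → go left. Place as left child of M.
Insert F: F < M → go left; F > D → go right. Place as right child of D.
Insert H: H < M → go left; H > D → go right; H > F → go right. Place as right child of F.
Insert G: G < M → go left; G > D → go right; G > F → go right; G < H → go left. Place as left child of H.
Insert Q: Q > M → go right. Place as right child of M.
Insert L: L < M → go left; L > D → go right; L > F → go right; L > H → go right. Place as right child of H.
Insert N: N > M → go right; N < Q → go left. Place as left child of Q.
Insert T: T > M → go right; T > Q → go right. Place as right child of Q.
Insert B: B < M → go left; B < D → go left. Place as left child of D.
Insert K: K < M → go left; K > D → go right; K > F → go right; K > H → go right; K < L → go left. Place as left child of L.
Insert P: P > M → go right; P < Q → go left; P > N → go right. Place as right child of N.
Insert O: O > M → go right; O < Q → go left; O > N → go right; O < P → go left. Place as left child of P.
Insert C: C < M → go left; C < D → go left; C > B → go right. Place as right child of B.
Insert V: V > M → go right; V > Q → go right; V > T → go right. Place as right child of T.

none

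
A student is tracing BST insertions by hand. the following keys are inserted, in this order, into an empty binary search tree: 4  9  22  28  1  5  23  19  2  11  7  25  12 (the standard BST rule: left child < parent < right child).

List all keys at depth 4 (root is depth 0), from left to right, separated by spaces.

11 23

Insert 4: tree is empty, so 4 becomes the root.
Insert 9: 9 > 4 → go right. Place as right child of 4.
Insert 22: 22 > 4 → go right; 22 > 9 → go right. Place as right child of 9.
Insert 28: 28 > 4 → go right; 28 > 9 → go right; 28 > 22 → go right. Place as right child of 22.
Insert 1: 1 < 4 → go left. Place as left child of 4.
Insert 5: 5 > 4 → go right; 5 < 9 → go left. Place as left child of 9.
Insert 23: 23 > 4 → go right; 23 > 9 → go right; 23 > 22 → go right; 23 < 28 → go left. Place as left child of 28.
Insert 19: 19 > 4 → go right; 19 > 9 → go right; 19 < 22 → go left. Place as left child of 22.
Insert 2: 2 < 4 → go left; 2 > 1 → go right. Place as right child of 1.
Insert 11: 11 > 4 → go right; 11 > 9 → go right; 11 < 22 → go left; 11 < 19 → go left. Place as left child of 19.
Insert 7: 7 > 4 → go right; 7 < 9 → go left; 7 > 5 → go right. Place as right child of 5.
Insert 25: 25 > 4 → go right; 25 > 9 → go right; 25 > 22 → go right; 25 < 28 → go left; 25 > 23 → go right. Place as right child of 23.
Insert 12: 12 > 4 → go right; 12 > 9 → go right; 12 < 22 → go left; 12 < 19 → go left; 12 > 11 → go right. Place as right child of 11.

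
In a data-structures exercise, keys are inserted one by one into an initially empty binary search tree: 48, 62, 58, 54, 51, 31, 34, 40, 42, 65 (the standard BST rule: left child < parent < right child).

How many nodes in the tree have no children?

3

48: root
62: right child of 48 (depth 1)
58: left child of 62 (depth 2)
54: left child of 58 (depth 3)
51: left child of 54 (depth 4)
31: left child of 48 (depth 1)
34: right child of 31 (depth 2)
40: right child of 34 (depth 3)
42: right child of 40 (depth 4)
65: right child of 62 (depth 2)

Leaves: 42, 51, 65 — 3 in total.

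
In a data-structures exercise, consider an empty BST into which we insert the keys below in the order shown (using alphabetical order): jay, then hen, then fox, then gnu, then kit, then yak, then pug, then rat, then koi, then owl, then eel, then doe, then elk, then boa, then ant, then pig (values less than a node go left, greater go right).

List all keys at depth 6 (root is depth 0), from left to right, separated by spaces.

Insert jay: tree is empty, so jay becomes the root.
Insert hen: hen < jay → go left. Place as left child of jay.
Insert fox: fox < jay → go left; fox < hen → go left. Place as left child of hen.
Insert gnu: gnu < jay → go left; gnu < hen → go left; gnu > fox → go right. Place as right child of fox.
Insert kit: kit > jay → go right. Place as right child of jay.
Insert yak: yak > jay → go right; yak > kit → go right. Place as right child of kit.
Insert pug: pug > jay → go right; pug > kit → go right; pug < yak → go left. Place as left child of yak.
Insert rat: rat > jay → go right; rat > kit → go right; rat < yak → go left; rat > pug → go right. Place as right child of pug.
Insert koi: koi > jay → go right; koi > kit → go right; koi < yak → go left; koi < pug → go left. Place as left child of pug.
Insert owl: owl > jay → go right; owl > kit → go right; owl < yak → go left; owl < pug → go left; owl > koi → go right. Place as right child of koi.
Insert eel: eel < jay → go left; eel < hen → go left; eel < fox → go left. Place as left child of fox.
Insert doe: doe < jay → go left; doe < hen → go left; doe < fox → go left; doe < eel → go left. Place as left child of eel.
Insert elk: elk < jay → go left; elk < hen → go left; elk < fox → go left; elk > eel → go right. Place as right child of eel.
Insert boa: boa < jay → go left; boa < hen → go left; boa < fox → go left; boa < eel → go left; boa < doe → go left. Place as left child of doe.
Insert ant: ant < jay → go left; ant < hen → go left; ant < fox → go left; ant < eel → go left; ant < doe → go left; ant < boa → go left. Place as left child of boa.
Insert pig: pig > jay → go right; pig > kit → go right; pig < yak → go left; pig < pug → go left; pig > koi → go right; pig > owl → go right. Place as right child of owl.

ant pig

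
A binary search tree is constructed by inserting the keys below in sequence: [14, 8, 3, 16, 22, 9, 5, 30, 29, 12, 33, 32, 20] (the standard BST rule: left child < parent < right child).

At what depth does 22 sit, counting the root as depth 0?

Resulting structure (node: left, right):
  14: L=8, R=16
  8: L=3, R=9
  3: L=–, R=5
  16: L=–, R=22
  22: L=20, R=30
  9: L=–, R=12
  5: L=–, R=–
  30: L=29, R=33
  29: L=–, R=–
  12: L=–, R=–
  33: L=32, R=–
  32: L=–, R=–
  20: L=–, R=–

Path to 22: 14 → 16 → 22, which is 2 edges.

2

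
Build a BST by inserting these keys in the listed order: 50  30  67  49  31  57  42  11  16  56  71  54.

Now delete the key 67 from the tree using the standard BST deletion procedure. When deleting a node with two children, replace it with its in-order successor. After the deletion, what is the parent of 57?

50: root
30: left child of 50 (depth 1)
67: right child of 50 (depth 1)
49: right child of 30 (depth 2)
31: left child of 49 (depth 3)
57: left child of 67 (depth 2)
42: right child of 31 (depth 4)
11: left child of 30 (depth 2)
16: right child of 11 (depth 3)
56: left child of 57 (depth 3)
71: right child of 67 (depth 2)
54: left child of 56 (depth 4)

Delete 67 (two children — replace with in-order successor).
After deletion, 57's parent is 71.

71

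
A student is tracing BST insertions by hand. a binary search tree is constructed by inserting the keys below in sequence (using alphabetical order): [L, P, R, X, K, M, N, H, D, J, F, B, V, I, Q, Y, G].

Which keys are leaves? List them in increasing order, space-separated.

Resulting structure (node: left, right):
  L: L=K, R=P
  P: L=M, R=R
  R: L=Q, R=X
  X: L=V, R=Y
  K: L=H, R=–
  M: L=–, R=N
  N: L=–, R=–
  H: L=D, R=J
  D: L=B, R=F
  J: L=I, R=–
  F: L=–, R=G
  B: L=–, R=–
  V: L=–, R=–
  I: L=–, R=–
  Q: L=–, R=–
  Y: L=–, R=–
  G: L=–, R=–

B G I N Q V Y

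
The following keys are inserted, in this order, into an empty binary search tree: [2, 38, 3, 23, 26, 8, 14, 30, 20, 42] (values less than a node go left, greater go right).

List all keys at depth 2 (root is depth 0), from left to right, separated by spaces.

3 42

Resulting structure (node: left, right):
  2: L=–, R=38
  38: L=3, R=42
  3: L=–, R=23
  23: L=8, R=26
  26: L=–, R=30
  8: L=–, R=14
  14: L=–, R=20
  30: L=–, R=–
  20: L=–, R=–
  42: L=–, R=–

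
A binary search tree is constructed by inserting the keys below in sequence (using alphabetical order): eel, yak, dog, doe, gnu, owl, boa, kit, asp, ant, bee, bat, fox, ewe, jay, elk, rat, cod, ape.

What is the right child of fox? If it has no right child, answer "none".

eel: root
yak: right child of eel (depth 1)
dog: left child of eel (depth 1)
doe: left child of dog (depth 2)
gnu: left child of yak (depth 2)
owl: right child of gnu (depth 3)
boa: left child of doe (depth 3)
kit: left child of owl (depth 4)
asp: left child of boa (depth 4)
ant: left child of asp (depth 5)
bee: right child of asp (depth 5)
bat: left child of bee (depth 6)
fox: left child of gnu (depth 3)
ewe: left child of fox (depth 4)
jay: left child of kit (depth 5)
elk: left child of ewe (depth 5)
rat: right child of owl (depth 4)
cod: right child of boa (depth 4)
ape: right child of ant (depth 6)

none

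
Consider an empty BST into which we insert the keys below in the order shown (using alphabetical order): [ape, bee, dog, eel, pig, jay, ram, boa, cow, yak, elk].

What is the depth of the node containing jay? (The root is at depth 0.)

5

Resulting structure (node: left, right):
  ape: L=–, R=bee
  bee: L=–, R=dog
  dog: L=boa, R=eel
  eel: L=–, R=pig
  pig: L=jay, R=ram
  jay: L=elk, R=–
  ram: L=–, R=yak
  boa: L=–, R=cow
  cow: L=–, R=–
  yak: L=–, R=–
  elk: L=–, R=–

Path to jay: ape → bee → dog → eel → pig → jay, which is 5 edges.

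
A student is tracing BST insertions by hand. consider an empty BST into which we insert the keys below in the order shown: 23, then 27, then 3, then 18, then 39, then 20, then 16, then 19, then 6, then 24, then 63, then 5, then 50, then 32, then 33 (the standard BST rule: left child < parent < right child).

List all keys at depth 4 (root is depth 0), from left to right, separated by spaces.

6 19 33 50

23: root
27: right child of 23 (depth 1)
3: left child of 23 (depth 1)
18: right child of 3 (depth 2)
39: right child of 27 (depth 2)
20: right child of 18 (depth 3)
16: left child of 18 (depth 3)
19: left child of 20 (depth 4)
6: left child of 16 (depth 4)
24: left child of 27 (depth 2)
63: right child of 39 (depth 3)
5: left child of 6 (depth 5)
50: left child of 63 (depth 4)
32: left child of 39 (depth 3)
33: right child of 32 (depth 4)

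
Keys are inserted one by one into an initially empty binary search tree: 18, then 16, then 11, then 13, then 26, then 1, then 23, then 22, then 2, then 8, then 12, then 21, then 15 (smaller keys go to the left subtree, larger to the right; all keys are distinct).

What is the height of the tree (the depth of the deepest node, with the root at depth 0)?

5

Resulting structure (node: left, right):
  18: L=16, R=26
  16: L=11, R=–
  11: L=1, R=13
  13: L=12, R=15
  26: L=23, R=–
  1: L=–, R=2
  23: L=22, R=–
  22: L=21, R=–
  2: L=–, R=8
  8: L=–, R=–
  12: L=–, R=–
  21: L=–, R=–
  15: L=–, R=–

The deepest node is 8 at depth 5.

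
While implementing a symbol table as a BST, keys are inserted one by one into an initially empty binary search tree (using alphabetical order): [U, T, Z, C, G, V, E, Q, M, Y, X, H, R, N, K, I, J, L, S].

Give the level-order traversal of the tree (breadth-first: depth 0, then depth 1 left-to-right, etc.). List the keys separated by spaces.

U: root
T: left child of U (depth 1)
Z: right child of U (depth 1)
C: left child of T (depth 2)
G: right child of C (depth 3)
V: left child of Z (depth 2)
E: left child of G (depth 4)
Q: right child of G (depth 4)
M: left child of Q (depth 5)
Y: right child of V (depth 3)
X: left child of Y (depth 4)
H: left child of M (depth 6)
R: right child of Q (depth 5)
N: right child of M (depth 6)
K: right child of H (depth 7)
I: left child of K (depth 8)
J: right child of I (depth 9)
L: right child of K (depth 8)
S: right child of R (depth 6)

U T Z C V G Y E Q X M R H N S K I L J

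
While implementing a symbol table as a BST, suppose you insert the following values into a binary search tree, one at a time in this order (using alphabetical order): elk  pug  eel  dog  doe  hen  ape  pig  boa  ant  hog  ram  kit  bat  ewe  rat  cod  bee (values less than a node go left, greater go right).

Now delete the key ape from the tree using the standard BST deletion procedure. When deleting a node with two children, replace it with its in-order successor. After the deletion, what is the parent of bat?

elk: root
pug: right child of elk (depth 1)
eel: left child of elk (depth 1)
dog: left child of eel (depth 2)
doe: left child of dog (depth 3)
hen: left child of pug (depth 2)
ape: left child of doe (depth 4)
pig: right child of hen (depth 3)
boa: right child of ape (depth 5)
ant: left child of ape (depth 5)
hog: left child of pig (depth 4)
ram: right child of pug (depth 2)
kit: right child of hog (depth 5)
bat: left child of boa (depth 6)
ewe: left child of hen (depth 3)
rat: right child of ram (depth 3)
cod: right child of boa (depth 6)
bee: right child of bat (depth 7)

Delete ape (two children — replace with in-order successor).
After deletion, bat's parent is doe.

doe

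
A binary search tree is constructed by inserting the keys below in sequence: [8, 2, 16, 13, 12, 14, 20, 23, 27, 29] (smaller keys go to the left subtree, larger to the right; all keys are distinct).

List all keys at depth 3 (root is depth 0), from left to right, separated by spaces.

12 14 23

8: root
2: left child of 8 (depth 1)
16: right child of 8 (depth 1)
13: left child of 16 (depth 2)
12: left child of 13 (depth 3)
14: right child of 13 (depth 3)
20: right child of 16 (depth 2)
23: right child of 20 (depth 3)
27: right child of 23 (depth 4)
29: right child of 27 (depth 5)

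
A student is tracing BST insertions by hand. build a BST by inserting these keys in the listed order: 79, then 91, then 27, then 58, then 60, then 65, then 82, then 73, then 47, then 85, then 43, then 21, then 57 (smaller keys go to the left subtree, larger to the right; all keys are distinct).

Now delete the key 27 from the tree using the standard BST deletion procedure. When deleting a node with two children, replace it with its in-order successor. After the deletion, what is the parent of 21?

79: root
91: right child of 79 (depth 1)
27: left child of 79 (depth 1)
58: right child of 27 (depth 2)
60: right child of 58 (depth 3)
65: right child of 60 (depth 4)
82: left child of 91 (depth 2)
73: right child of 65 (depth 5)
47: left child of 58 (depth 3)
85: right child of 82 (depth 3)
43: left child of 47 (depth 4)
21: left child of 27 (depth 2)
57: right child of 47 (depth 4)

Delete 27 (two children — replace with in-order successor).
After deletion, 21's parent is 43.

43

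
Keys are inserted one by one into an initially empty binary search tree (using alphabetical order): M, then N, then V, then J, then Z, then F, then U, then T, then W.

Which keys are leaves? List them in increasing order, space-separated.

F T W

Insert M: tree is empty, so M becomes the root.
Insert N: N > M → go right. Place as right child of M.
Insert V: V > M → go right; V > N → go right. Place as right child of N.
Insert J: J < M → go left. Place as left child of M.
Insert Z: Z > M → go right; Z > N → go right; Z > V → go right. Place as right child of V.
Insert F: F < M → go left; F < J → go left. Place as left child of J.
Insert U: U > M → go right; U > N → go right; U < V → go left. Place as left child of V.
Insert T: T > M → go right; T > N → go right; T < V → go left; T < U → go left. Place as left child of U.
Insert W: W > M → go right; W > N → go right; W > V → go right; W < Z → go left. Place as left child of Z.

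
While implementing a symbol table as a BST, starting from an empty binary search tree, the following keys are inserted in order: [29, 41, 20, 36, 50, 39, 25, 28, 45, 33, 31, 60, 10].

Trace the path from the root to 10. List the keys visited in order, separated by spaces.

29: root
41: right child of 29 (depth 1)
20: left child of 29 (depth 1)
36: left child of 41 (depth 2)
50: right child of 41 (depth 2)
39: right child of 36 (depth 3)
25: right child of 20 (depth 2)
28: right child of 25 (depth 3)
45: left child of 50 (depth 3)
33: left child of 36 (depth 3)
31: left child of 33 (depth 4)
60: right child of 50 (depth 3)
10: left child of 20 (depth 2)

29 20 10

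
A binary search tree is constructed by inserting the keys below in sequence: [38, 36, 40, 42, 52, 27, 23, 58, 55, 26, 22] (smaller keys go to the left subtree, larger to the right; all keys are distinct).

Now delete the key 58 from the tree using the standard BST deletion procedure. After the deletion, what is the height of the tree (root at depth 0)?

4

Insert 38: tree is empty, so 38 becomes the root.
Insert 36: 36 < 38 → go left. Place as left child of 38.
Insert 40: 40 > 38 → go right. Place as right child of 38.
Insert 42: 42 > 38 → go right; 42 > 40 → go right. Place as right child of 40.
Insert 52: 52 > 38 → go right; 52 > 40 → go right; 52 > 42 → go right. Place as right child of 42.
Insert 27: 27 < 38 → go left; 27 < 36 → go left. Place as left child of 36.
Insert 23: 23 < 38 → go left; 23 < 36 → go left; 23 < 27 → go left. Place as left child of 27.
Insert 58: 58 > 38 → go right; 58 > 40 → go right; 58 > 42 → go right; 58 > 52 → go right. Place as right child of 52.
Insert 55: 55 > 38 → go right; 55 > 40 → go right; 55 > 42 → go right; 55 > 52 → go right; 55 < 58 → go left. Place as left child of 58.
Insert 26: 26 < 38 → go left; 26 < 36 → go left; 26 < 27 → go left; 26 > 23 → go right. Place as right child of 23.
Insert 22: 22 < 38 → go left; 22 < 36 → go left; 22 < 27 → go left; 22 < 23 → go left. Place as left child of 23.

Delete 58 (at most one child — splice it out).
After deletion, deepest node is 55 at depth 4.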